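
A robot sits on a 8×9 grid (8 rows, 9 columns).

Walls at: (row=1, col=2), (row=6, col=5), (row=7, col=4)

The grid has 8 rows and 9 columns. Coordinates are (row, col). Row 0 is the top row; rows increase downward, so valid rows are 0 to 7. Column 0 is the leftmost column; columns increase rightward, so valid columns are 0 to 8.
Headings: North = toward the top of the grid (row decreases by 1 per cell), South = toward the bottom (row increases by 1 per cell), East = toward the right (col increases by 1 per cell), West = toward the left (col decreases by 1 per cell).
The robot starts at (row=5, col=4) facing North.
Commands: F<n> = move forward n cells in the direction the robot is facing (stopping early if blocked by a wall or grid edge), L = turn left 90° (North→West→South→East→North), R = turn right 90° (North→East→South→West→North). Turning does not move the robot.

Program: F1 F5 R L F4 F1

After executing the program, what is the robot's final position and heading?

Answer: Final position: (row=0, col=4), facing North

Derivation:
Start: (row=5, col=4), facing North
  F1: move forward 1, now at (row=4, col=4)
  F5: move forward 4/5 (blocked), now at (row=0, col=4)
  R: turn right, now facing East
  L: turn left, now facing North
  F4: move forward 0/4 (blocked), now at (row=0, col=4)
  F1: move forward 0/1 (blocked), now at (row=0, col=4)
Final: (row=0, col=4), facing North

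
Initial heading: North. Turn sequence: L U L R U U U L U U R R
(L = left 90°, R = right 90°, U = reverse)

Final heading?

Start: North
  L (left (90° counter-clockwise)) -> West
  U (U-turn (180°)) -> East
  L (left (90° counter-clockwise)) -> North
  R (right (90° clockwise)) -> East
  U (U-turn (180°)) -> West
  U (U-turn (180°)) -> East
  U (U-turn (180°)) -> West
  L (left (90° counter-clockwise)) -> South
  U (U-turn (180°)) -> North
  U (U-turn (180°)) -> South
  R (right (90° clockwise)) -> West
  R (right (90° clockwise)) -> North
Final: North

Answer: Final heading: North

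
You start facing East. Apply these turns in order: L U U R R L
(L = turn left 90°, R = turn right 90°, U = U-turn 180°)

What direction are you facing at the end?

Start: East
  L (left (90° counter-clockwise)) -> North
  U (U-turn (180°)) -> South
  U (U-turn (180°)) -> North
  R (right (90° clockwise)) -> East
  R (right (90° clockwise)) -> South
  L (left (90° counter-clockwise)) -> East
Final: East

Answer: Final heading: East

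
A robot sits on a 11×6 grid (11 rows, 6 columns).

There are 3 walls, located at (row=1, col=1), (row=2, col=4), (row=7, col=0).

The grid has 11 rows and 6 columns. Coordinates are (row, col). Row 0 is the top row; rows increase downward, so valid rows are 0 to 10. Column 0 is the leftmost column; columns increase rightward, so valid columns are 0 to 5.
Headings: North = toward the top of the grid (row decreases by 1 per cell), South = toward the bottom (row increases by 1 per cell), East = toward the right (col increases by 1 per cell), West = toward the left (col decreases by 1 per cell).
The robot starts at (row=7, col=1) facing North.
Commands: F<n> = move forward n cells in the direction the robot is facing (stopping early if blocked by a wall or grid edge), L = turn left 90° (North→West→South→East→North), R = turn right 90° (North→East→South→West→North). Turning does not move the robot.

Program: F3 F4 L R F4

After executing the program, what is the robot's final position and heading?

Answer: Final position: (row=2, col=1), facing North

Derivation:
Start: (row=7, col=1), facing North
  F3: move forward 3, now at (row=4, col=1)
  F4: move forward 2/4 (blocked), now at (row=2, col=1)
  L: turn left, now facing West
  R: turn right, now facing North
  F4: move forward 0/4 (blocked), now at (row=2, col=1)
Final: (row=2, col=1), facing North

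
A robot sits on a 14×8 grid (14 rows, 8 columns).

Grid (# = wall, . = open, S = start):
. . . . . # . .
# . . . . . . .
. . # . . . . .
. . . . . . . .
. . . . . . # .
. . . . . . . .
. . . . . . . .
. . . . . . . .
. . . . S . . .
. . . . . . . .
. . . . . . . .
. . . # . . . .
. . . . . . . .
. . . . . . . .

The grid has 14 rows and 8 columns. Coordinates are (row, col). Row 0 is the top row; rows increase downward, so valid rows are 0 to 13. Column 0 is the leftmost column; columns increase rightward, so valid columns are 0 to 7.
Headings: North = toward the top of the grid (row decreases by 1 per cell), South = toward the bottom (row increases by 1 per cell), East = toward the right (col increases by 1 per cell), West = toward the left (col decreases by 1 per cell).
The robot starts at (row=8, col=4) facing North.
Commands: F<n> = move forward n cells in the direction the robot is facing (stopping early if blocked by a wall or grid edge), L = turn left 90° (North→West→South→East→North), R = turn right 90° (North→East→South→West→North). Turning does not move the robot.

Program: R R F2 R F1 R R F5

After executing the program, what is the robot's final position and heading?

Start: (row=8, col=4), facing North
  R: turn right, now facing East
  R: turn right, now facing South
  F2: move forward 2, now at (row=10, col=4)
  R: turn right, now facing West
  F1: move forward 1, now at (row=10, col=3)
  R: turn right, now facing North
  R: turn right, now facing East
  F5: move forward 4/5 (blocked), now at (row=10, col=7)
Final: (row=10, col=7), facing East

Answer: Final position: (row=10, col=7), facing East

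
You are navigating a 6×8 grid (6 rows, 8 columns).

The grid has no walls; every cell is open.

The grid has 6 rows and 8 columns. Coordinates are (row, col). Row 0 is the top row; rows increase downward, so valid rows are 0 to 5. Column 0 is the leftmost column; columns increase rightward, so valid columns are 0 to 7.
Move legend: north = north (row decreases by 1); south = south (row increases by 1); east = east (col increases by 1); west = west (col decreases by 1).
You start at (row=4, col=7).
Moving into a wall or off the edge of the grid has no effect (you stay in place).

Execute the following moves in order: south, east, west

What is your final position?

Start: (row=4, col=7)
  south (south): (row=4, col=7) -> (row=5, col=7)
  east (east): blocked, stay at (row=5, col=7)
  west (west): (row=5, col=7) -> (row=5, col=6)
Final: (row=5, col=6)

Answer: Final position: (row=5, col=6)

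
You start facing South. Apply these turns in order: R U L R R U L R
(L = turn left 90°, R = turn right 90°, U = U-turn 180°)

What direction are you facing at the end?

Answer: Final heading: North

Derivation:
Start: South
  R (right (90° clockwise)) -> West
  U (U-turn (180°)) -> East
  L (left (90° counter-clockwise)) -> North
  R (right (90° clockwise)) -> East
  R (right (90° clockwise)) -> South
  U (U-turn (180°)) -> North
  L (left (90° counter-clockwise)) -> West
  R (right (90° clockwise)) -> North
Final: North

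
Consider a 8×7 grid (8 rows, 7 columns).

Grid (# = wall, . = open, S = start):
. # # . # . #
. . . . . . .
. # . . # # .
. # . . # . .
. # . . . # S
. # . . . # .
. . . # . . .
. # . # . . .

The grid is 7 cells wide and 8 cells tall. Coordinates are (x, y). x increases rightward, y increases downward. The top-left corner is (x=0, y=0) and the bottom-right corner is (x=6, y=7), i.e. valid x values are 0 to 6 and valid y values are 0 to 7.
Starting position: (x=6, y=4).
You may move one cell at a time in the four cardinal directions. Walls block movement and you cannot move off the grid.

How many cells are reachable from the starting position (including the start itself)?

BFS flood-fill from (x=6, y=4):
  Distance 0: (x=6, y=4)
  Distance 1: (x=6, y=3), (x=6, y=5)
  Distance 2: (x=6, y=2), (x=5, y=3), (x=6, y=6)
  Distance 3: (x=6, y=1), (x=5, y=6), (x=6, y=7)
  Distance 4: (x=5, y=1), (x=4, y=6), (x=5, y=7)
  Distance 5: (x=5, y=0), (x=4, y=1), (x=4, y=5), (x=4, y=7)
  Distance 6: (x=3, y=1), (x=4, y=4), (x=3, y=5)
  Distance 7: (x=3, y=0), (x=2, y=1), (x=3, y=2), (x=3, y=4), (x=2, y=5)
  Distance 8: (x=1, y=1), (x=2, y=2), (x=3, y=3), (x=2, y=4), (x=2, y=6)
  Distance 9: (x=0, y=1), (x=2, y=3), (x=1, y=6), (x=2, y=7)
  Distance 10: (x=0, y=0), (x=0, y=2), (x=0, y=6)
  Distance 11: (x=0, y=3), (x=0, y=5), (x=0, y=7)
  Distance 12: (x=0, y=4)
Total reachable: 40 (grid has 40 open cells total)

Answer: Reachable cells: 40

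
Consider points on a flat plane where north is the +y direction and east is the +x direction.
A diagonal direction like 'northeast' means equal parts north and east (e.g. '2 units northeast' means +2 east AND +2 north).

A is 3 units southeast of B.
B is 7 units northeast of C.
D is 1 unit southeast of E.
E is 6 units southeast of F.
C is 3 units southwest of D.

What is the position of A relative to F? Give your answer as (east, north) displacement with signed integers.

Answer: A is at (east=14, north=-6) relative to F.

Derivation:
Place F at the origin (east=0, north=0).
  E is 6 units southeast of F: delta (east=+6, north=-6); E at (east=6, north=-6).
  D is 1 unit southeast of E: delta (east=+1, north=-1); D at (east=7, north=-7).
  C is 3 units southwest of D: delta (east=-3, north=-3); C at (east=4, north=-10).
  B is 7 units northeast of C: delta (east=+7, north=+7); B at (east=11, north=-3).
  A is 3 units southeast of B: delta (east=+3, north=-3); A at (east=14, north=-6).
Therefore A relative to F: (east=14, north=-6).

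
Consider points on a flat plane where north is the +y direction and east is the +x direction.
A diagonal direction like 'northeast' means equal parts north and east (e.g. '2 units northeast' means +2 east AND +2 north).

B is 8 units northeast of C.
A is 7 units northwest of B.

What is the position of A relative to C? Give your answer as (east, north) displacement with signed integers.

Place C at the origin (east=0, north=0).
  B is 8 units northeast of C: delta (east=+8, north=+8); B at (east=8, north=8).
  A is 7 units northwest of B: delta (east=-7, north=+7); A at (east=1, north=15).
Therefore A relative to C: (east=1, north=15).

Answer: A is at (east=1, north=15) relative to C.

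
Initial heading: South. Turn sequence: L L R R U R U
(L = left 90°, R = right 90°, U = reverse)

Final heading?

Start: South
  L (left (90° counter-clockwise)) -> East
  L (left (90° counter-clockwise)) -> North
  R (right (90° clockwise)) -> East
  R (right (90° clockwise)) -> South
  U (U-turn (180°)) -> North
  R (right (90° clockwise)) -> East
  U (U-turn (180°)) -> West
Final: West

Answer: Final heading: West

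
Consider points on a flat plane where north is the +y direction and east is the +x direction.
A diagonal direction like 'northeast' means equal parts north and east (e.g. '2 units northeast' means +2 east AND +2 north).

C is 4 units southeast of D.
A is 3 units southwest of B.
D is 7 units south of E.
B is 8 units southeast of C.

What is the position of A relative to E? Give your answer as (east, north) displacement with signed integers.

Place E at the origin (east=0, north=0).
  D is 7 units south of E: delta (east=+0, north=-7); D at (east=0, north=-7).
  C is 4 units southeast of D: delta (east=+4, north=-4); C at (east=4, north=-11).
  B is 8 units southeast of C: delta (east=+8, north=-8); B at (east=12, north=-19).
  A is 3 units southwest of B: delta (east=-3, north=-3); A at (east=9, north=-22).
Therefore A relative to E: (east=9, north=-22).

Answer: A is at (east=9, north=-22) relative to E.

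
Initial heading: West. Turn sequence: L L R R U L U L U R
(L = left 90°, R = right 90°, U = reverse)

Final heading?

Start: West
  L (left (90° counter-clockwise)) -> South
  L (left (90° counter-clockwise)) -> East
  R (right (90° clockwise)) -> South
  R (right (90° clockwise)) -> West
  U (U-turn (180°)) -> East
  L (left (90° counter-clockwise)) -> North
  U (U-turn (180°)) -> South
  L (left (90° counter-clockwise)) -> East
  U (U-turn (180°)) -> West
  R (right (90° clockwise)) -> North
Final: North

Answer: Final heading: North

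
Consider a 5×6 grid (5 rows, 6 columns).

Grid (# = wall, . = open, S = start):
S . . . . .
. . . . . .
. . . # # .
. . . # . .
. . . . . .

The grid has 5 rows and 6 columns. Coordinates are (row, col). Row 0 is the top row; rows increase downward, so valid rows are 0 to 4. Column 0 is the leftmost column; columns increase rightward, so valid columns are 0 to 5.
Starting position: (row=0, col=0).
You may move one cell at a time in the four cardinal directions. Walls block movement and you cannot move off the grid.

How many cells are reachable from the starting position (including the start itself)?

BFS flood-fill from (row=0, col=0):
  Distance 0: (row=0, col=0)
  Distance 1: (row=0, col=1), (row=1, col=0)
  Distance 2: (row=0, col=2), (row=1, col=1), (row=2, col=0)
  Distance 3: (row=0, col=3), (row=1, col=2), (row=2, col=1), (row=3, col=0)
  Distance 4: (row=0, col=4), (row=1, col=3), (row=2, col=2), (row=3, col=1), (row=4, col=0)
  Distance 5: (row=0, col=5), (row=1, col=4), (row=3, col=2), (row=4, col=1)
  Distance 6: (row=1, col=5), (row=4, col=2)
  Distance 7: (row=2, col=5), (row=4, col=3)
  Distance 8: (row=3, col=5), (row=4, col=4)
  Distance 9: (row=3, col=4), (row=4, col=5)
Total reachable: 27 (grid has 27 open cells total)

Answer: Reachable cells: 27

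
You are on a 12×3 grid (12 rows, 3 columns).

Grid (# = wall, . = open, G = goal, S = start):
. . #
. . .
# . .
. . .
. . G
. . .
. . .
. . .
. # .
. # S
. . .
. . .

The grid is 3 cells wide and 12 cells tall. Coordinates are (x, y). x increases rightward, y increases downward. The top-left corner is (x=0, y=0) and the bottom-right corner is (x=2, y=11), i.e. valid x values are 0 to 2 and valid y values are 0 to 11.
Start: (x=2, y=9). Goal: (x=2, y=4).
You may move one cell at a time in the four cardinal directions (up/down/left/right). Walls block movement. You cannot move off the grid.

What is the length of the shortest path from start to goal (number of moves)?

Answer: Shortest path length: 5

Derivation:
BFS from (x=2, y=9) until reaching (x=2, y=4):
  Distance 0: (x=2, y=9)
  Distance 1: (x=2, y=8), (x=2, y=10)
  Distance 2: (x=2, y=7), (x=1, y=10), (x=2, y=11)
  Distance 3: (x=2, y=6), (x=1, y=7), (x=0, y=10), (x=1, y=11)
  Distance 4: (x=2, y=5), (x=1, y=6), (x=0, y=7), (x=0, y=9), (x=0, y=11)
  Distance 5: (x=2, y=4), (x=1, y=5), (x=0, y=6), (x=0, y=8)  <- goal reached here
One shortest path (5 moves): (x=2, y=9) -> (x=2, y=8) -> (x=2, y=7) -> (x=2, y=6) -> (x=2, y=5) -> (x=2, y=4)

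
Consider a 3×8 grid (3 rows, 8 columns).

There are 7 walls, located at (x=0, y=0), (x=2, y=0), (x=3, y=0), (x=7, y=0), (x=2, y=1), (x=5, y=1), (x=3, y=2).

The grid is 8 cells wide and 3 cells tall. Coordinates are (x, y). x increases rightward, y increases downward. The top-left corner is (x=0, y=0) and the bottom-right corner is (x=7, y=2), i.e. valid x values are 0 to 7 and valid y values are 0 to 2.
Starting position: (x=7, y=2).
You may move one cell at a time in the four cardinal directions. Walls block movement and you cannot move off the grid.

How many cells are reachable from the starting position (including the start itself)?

BFS flood-fill from (x=7, y=2):
  Distance 0: (x=7, y=2)
  Distance 1: (x=7, y=1), (x=6, y=2)
  Distance 2: (x=6, y=1), (x=5, y=2)
  Distance 3: (x=6, y=0), (x=4, y=2)
  Distance 4: (x=5, y=0), (x=4, y=1)
  Distance 5: (x=4, y=0), (x=3, y=1)
Total reachable: 11 (grid has 17 open cells total)

Answer: Reachable cells: 11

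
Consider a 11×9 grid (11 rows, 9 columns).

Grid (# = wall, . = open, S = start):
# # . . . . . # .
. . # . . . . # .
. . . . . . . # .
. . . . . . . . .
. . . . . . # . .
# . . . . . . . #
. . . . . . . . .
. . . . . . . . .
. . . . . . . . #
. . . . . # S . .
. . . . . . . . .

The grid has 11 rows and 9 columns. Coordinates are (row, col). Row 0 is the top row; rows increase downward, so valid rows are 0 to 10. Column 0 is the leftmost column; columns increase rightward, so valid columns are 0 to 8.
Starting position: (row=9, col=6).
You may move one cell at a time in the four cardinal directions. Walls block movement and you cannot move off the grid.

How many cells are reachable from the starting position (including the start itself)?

BFS flood-fill from (row=9, col=6):
  Distance 0: (row=9, col=6)
  Distance 1: (row=8, col=6), (row=9, col=7), (row=10, col=6)
  Distance 2: (row=7, col=6), (row=8, col=5), (row=8, col=7), (row=9, col=8), (row=10, col=5), (row=10, col=7)
  Distance 3: (row=6, col=6), (row=7, col=5), (row=7, col=7), (row=8, col=4), (row=10, col=4), (row=10, col=8)
  Distance 4: (row=5, col=6), (row=6, col=5), (row=6, col=7), (row=7, col=4), (row=7, col=8), (row=8, col=3), (row=9, col=4), (row=10, col=3)
  Distance 5: (row=5, col=5), (row=5, col=7), (row=6, col=4), (row=6, col=8), (row=7, col=3), (row=8, col=2), (row=9, col=3), (row=10, col=2)
  Distance 6: (row=4, col=5), (row=4, col=7), (row=5, col=4), (row=6, col=3), (row=7, col=2), (row=8, col=1), (row=9, col=2), (row=10, col=1)
  Distance 7: (row=3, col=5), (row=3, col=7), (row=4, col=4), (row=4, col=8), (row=5, col=3), (row=6, col=2), (row=7, col=1), (row=8, col=0), (row=9, col=1), (row=10, col=0)
  Distance 8: (row=2, col=5), (row=3, col=4), (row=3, col=6), (row=3, col=8), (row=4, col=3), (row=5, col=2), (row=6, col=1), (row=7, col=0), (row=9, col=0)
  Distance 9: (row=1, col=5), (row=2, col=4), (row=2, col=6), (row=2, col=8), (row=3, col=3), (row=4, col=2), (row=5, col=1), (row=6, col=0)
  Distance 10: (row=0, col=5), (row=1, col=4), (row=1, col=6), (row=1, col=8), (row=2, col=3), (row=3, col=2), (row=4, col=1)
  Distance 11: (row=0, col=4), (row=0, col=6), (row=0, col=8), (row=1, col=3), (row=2, col=2), (row=3, col=1), (row=4, col=0)
  Distance 12: (row=0, col=3), (row=2, col=1), (row=3, col=0)
  Distance 13: (row=0, col=2), (row=1, col=1), (row=2, col=0)
  Distance 14: (row=1, col=0)
Total reachable: 88 (grid has 88 open cells total)

Answer: Reachable cells: 88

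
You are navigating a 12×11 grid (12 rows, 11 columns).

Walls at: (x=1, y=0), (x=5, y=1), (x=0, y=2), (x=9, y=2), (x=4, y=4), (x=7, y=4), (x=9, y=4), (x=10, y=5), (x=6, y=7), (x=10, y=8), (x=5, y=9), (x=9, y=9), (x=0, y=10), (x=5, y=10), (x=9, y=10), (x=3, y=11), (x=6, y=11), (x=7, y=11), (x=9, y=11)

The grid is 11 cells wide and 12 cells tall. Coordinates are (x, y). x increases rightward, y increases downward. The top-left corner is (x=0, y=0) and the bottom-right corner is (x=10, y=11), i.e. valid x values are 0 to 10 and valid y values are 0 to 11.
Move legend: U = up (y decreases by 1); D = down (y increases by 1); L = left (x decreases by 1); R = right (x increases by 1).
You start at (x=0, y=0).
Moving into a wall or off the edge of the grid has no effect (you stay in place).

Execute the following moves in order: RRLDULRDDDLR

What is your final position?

Answer: Final position: (x=1, y=1)

Derivation:
Start: (x=0, y=0)
  R (right): blocked, stay at (x=0, y=0)
  R (right): blocked, stay at (x=0, y=0)
  L (left): blocked, stay at (x=0, y=0)
  D (down): (x=0, y=0) -> (x=0, y=1)
  U (up): (x=0, y=1) -> (x=0, y=0)
  L (left): blocked, stay at (x=0, y=0)
  R (right): blocked, stay at (x=0, y=0)
  D (down): (x=0, y=0) -> (x=0, y=1)
  D (down): blocked, stay at (x=0, y=1)
  D (down): blocked, stay at (x=0, y=1)
  L (left): blocked, stay at (x=0, y=1)
  R (right): (x=0, y=1) -> (x=1, y=1)
Final: (x=1, y=1)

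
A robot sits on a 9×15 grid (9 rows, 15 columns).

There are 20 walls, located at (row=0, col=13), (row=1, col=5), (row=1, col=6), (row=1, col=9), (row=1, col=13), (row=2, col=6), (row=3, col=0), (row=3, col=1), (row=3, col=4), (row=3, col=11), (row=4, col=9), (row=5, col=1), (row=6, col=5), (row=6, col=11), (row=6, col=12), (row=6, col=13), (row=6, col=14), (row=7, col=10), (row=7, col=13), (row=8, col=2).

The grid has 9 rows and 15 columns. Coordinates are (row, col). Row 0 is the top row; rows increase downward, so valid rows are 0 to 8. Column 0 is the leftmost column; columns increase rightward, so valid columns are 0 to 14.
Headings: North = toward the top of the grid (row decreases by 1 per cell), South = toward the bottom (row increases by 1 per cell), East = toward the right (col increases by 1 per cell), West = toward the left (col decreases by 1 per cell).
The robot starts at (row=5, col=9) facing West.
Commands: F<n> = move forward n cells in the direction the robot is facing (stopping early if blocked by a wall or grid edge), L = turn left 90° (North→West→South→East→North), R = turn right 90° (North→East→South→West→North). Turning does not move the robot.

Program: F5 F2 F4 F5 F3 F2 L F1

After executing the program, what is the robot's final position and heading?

Start: (row=5, col=9), facing West
  F5: move forward 5, now at (row=5, col=4)
  F2: move forward 2, now at (row=5, col=2)
  F4: move forward 0/4 (blocked), now at (row=5, col=2)
  F5: move forward 0/5 (blocked), now at (row=5, col=2)
  F3: move forward 0/3 (blocked), now at (row=5, col=2)
  F2: move forward 0/2 (blocked), now at (row=5, col=2)
  L: turn left, now facing South
  F1: move forward 1, now at (row=6, col=2)
Final: (row=6, col=2), facing South

Answer: Final position: (row=6, col=2), facing South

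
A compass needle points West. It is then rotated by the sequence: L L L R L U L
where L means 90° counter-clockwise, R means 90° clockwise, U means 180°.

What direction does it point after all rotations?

Answer: Final heading: East

Derivation:
Start: West
  L (left (90° counter-clockwise)) -> South
  L (left (90° counter-clockwise)) -> East
  L (left (90° counter-clockwise)) -> North
  R (right (90° clockwise)) -> East
  L (left (90° counter-clockwise)) -> North
  U (U-turn (180°)) -> South
  L (left (90° counter-clockwise)) -> East
Final: East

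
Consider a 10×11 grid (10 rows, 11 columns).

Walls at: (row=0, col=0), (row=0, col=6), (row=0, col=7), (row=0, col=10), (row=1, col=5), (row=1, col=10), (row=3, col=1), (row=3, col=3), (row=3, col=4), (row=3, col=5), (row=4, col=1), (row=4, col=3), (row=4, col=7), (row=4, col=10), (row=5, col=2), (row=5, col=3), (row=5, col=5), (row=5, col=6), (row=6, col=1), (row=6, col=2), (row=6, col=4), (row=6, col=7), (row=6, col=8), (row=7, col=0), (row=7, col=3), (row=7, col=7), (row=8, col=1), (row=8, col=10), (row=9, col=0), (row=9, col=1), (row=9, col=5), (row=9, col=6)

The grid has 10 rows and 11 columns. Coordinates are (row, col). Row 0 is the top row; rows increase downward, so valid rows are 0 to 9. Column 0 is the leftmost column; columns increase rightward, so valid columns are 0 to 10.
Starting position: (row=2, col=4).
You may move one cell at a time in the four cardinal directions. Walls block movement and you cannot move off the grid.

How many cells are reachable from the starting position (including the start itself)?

Answer: Reachable cells: 76

Derivation:
BFS flood-fill from (row=2, col=4):
  Distance 0: (row=2, col=4)
  Distance 1: (row=1, col=4), (row=2, col=3), (row=2, col=5)
  Distance 2: (row=0, col=4), (row=1, col=3), (row=2, col=2), (row=2, col=6)
  Distance 3: (row=0, col=3), (row=0, col=5), (row=1, col=2), (row=1, col=6), (row=2, col=1), (row=2, col=7), (row=3, col=2), (row=3, col=6)
  Distance 4: (row=0, col=2), (row=1, col=1), (row=1, col=7), (row=2, col=0), (row=2, col=8), (row=3, col=7), (row=4, col=2), (row=4, col=6)
  Distance 5: (row=0, col=1), (row=1, col=0), (row=1, col=8), (row=2, col=9), (row=3, col=0), (row=3, col=8), (row=4, col=5)
  Distance 6: (row=0, col=8), (row=1, col=9), (row=2, col=10), (row=3, col=9), (row=4, col=0), (row=4, col=4), (row=4, col=8)
  Distance 7: (row=0, col=9), (row=3, col=10), (row=4, col=9), (row=5, col=0), (row=5, col=4), (row=5, col=8)
  Distance 8: (row=5, col=1), (row=5, col=7), (row=5, col=9), (row=6, col=0)
  Distance 9: (row=5, col=10), (row=6, col=9)
  Distance 10: (row=6, col=10), (row=7, col=9)
  Distance 11: (row=7, col=8), (row=7, col=10), (row=8, col=9)
  Distance 12: (row=8, col=8), (row=9, col=9)
  Distance 13: (row=8, col=7), (row=9, col=8), (row=9, col=10)
  Distance 14: (row=8, col=6), (row=9, col=7)
  Distance 15: (row=7, col=6), (row=8, col=5)
  Distance 16: (row=6, col=6), (row=7, col=5), (row=8, col=4)
  Distance 17: (row=6, col=5), (row=7, col=4), (row=8, col=3), (row=9, col=4)
  Distance 18: (row=8, col=2), (row=9, col=3)
  Distance 19: (row=7, col=2), (row=9, col=2)
  Distance 20: (row=7, col=1)
Total reachable: 76 (grid has 78 open cells total)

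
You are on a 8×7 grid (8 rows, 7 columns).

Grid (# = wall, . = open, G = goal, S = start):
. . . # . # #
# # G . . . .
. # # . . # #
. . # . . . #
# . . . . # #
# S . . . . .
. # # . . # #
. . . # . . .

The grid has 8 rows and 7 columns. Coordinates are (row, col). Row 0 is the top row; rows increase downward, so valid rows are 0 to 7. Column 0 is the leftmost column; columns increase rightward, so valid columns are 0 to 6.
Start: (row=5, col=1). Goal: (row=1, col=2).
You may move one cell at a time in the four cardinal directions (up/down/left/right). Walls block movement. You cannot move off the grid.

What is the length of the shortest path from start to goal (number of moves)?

Answer: Shortest path length: 7

Derivation:
BFS from (row=5, col=1) until reaching (row=1, col=2):
  Distance 0: (row=5, col=1)
  Distance 1: (row=4, col=1), (row=5, col=2)
  Distance 2: (row=3, col=1), (row=4, col=2), (row=5, col=3)
  Distance 3: (row=3, col=0), (row=4, col=3), (row=5, col=4), (row=6, col=3)
  Distance 4: (row=2, col=0), (row=3, col=3), (row=4, col=4), (row=5, col=5), (row=6, col=4)
  Distance 5: (row=2, col=3), (row=3, col=4), (row=5, col=6), (row=7, col=4)
  Distance 6: (row=1, col=3), (row=2, col=4), (row=3, col=5), (row=7, col=5)
  Distance 7: (row=1, col=2), (row=1, col=4), (row=7, col=6)  <- goal reached here
One shortest path (7 moves): (row=5, col=1) -> (row=5, col=2) -> (row=5, col=3) -> (row=4, col=3) -> (row=3, col=3) -> (row=2, col=3) -> (row=1, col=3) -> (row=1, col=2)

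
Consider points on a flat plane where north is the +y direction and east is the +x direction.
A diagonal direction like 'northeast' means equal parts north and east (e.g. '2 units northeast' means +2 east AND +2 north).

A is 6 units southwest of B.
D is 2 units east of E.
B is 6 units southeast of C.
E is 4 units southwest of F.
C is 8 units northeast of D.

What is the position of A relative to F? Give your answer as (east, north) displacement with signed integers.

Place F at the origin (east=0, north=0).
  E is 4 units southwest of F: delta (east=-4, north=-4); E at (east=-4, north=-4).
  D is 2 units east of E: delta (east=+2, north=+0); D at (east=-2, north=-4).
  C is 8 units northeast of D: delta (east=+8, north=+8); C at (east=6, north=4).
  B is 6 units southeast of C: delta (east=+6, north=-6); B at (east=12, north=-2).
  A is 6 units southwest of B: delta (east=-6, north=-6); A at (east=6, north=-8).
Therefore A relative to F: (east=6, north=-8).

Answer: A is at (east=6, north=-8) relative to F.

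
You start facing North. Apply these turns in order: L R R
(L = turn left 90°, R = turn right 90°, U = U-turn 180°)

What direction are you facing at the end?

Start: North
  L (left (90° counter-clockwise)) -> West
  R (right (90° clockwise)) -> North
  R (right (90° clockwise)) -> East
Final: East

Answer: Final heading: East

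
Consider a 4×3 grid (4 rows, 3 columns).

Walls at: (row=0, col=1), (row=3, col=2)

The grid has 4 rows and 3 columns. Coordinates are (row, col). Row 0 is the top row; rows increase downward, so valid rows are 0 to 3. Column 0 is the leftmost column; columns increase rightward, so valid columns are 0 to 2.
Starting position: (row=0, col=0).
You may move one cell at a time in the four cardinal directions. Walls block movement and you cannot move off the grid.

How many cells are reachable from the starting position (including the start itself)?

Answer: Reachable cells: 10

Derivation:
BFS flood-fill from (row=0, col=0):
  Distance 0: (row=0, col=0)
  Distance 1: (row=1, col=0)
  Distance 2: (row=1, col=1), (row=2, col=0)
  Distance 3: (row=1, col=2), (row=2, col=1), (row=3, col=0)
  Distance 4: (row=0, col=2), (row=2, col=2), (row=3, col=1)
Total reachable: 10 (grid has 10 open cells total)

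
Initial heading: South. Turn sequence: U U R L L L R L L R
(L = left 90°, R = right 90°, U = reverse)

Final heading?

Answer: Final heading: North

Derivation:
Start: South
  U (U-turn (180°)) -> North
  U (U-turn (180°)) -> South
  R (right (90° clockwise)) -> West
  L (left (90° counter-clockwise)) -> South
  L (left (90° counter-clockwise)) -> East
  L (left (90° counter-clockwise)) -> North
  R (right (90° clockwise)) -> East
  L (left (90° counter-clockwise)) -> North
  L (left (90° counter-clockwise)) -> West
  R (right (90° clockwise)) -> North
Final: North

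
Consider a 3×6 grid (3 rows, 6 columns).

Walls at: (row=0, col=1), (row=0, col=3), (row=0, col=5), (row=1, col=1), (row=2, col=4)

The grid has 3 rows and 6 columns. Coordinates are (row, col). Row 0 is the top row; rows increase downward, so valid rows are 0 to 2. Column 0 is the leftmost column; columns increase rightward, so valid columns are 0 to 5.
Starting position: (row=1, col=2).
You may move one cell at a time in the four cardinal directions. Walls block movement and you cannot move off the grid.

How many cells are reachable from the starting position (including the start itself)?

Answer: Reachable cells: 13

Derivation:
BFS flood-fill from (row=1, col=2):
  Distance 0: (row=1, col=2)
  Distance 1: (row=0, col=2), (row=1, col=3), (row=2, col=2)
  Distance 2: (row=1, col=4), (row=2, col=1), (row=2, col=3)
  Distance 3: (row=0, col=4), (row=1, col=5), (row=2, col=0)
  Distance 4: (row=1, col=0), (row=2, col=5)
  Distance 5: (row=0, col=0)
Total reachable: 13 (grid has 13 open cells total)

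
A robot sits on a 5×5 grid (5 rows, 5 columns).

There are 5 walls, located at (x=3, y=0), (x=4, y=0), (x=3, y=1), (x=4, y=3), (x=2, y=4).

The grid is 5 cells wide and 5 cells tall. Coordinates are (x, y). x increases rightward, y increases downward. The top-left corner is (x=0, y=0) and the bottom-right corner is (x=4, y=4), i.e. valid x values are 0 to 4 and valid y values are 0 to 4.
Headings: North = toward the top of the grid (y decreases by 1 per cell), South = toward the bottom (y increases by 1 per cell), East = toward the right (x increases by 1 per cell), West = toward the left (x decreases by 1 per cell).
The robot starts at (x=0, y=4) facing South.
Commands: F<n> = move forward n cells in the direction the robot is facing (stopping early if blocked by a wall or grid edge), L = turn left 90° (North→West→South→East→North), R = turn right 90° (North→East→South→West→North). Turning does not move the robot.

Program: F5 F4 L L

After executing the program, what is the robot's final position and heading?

Start: (x=0, y=4), facing South
  F5: move forward 0/5 (blocked), now at (x=0, y=4)
  F4: move forward 0/4 (blocked), now at (x=0, y=4)
  L: turn left, now facing East
  L: turn left, now facing North
Final: (x=0, y=4), facing North

Answer: Final position: (x=0, y=4), facing North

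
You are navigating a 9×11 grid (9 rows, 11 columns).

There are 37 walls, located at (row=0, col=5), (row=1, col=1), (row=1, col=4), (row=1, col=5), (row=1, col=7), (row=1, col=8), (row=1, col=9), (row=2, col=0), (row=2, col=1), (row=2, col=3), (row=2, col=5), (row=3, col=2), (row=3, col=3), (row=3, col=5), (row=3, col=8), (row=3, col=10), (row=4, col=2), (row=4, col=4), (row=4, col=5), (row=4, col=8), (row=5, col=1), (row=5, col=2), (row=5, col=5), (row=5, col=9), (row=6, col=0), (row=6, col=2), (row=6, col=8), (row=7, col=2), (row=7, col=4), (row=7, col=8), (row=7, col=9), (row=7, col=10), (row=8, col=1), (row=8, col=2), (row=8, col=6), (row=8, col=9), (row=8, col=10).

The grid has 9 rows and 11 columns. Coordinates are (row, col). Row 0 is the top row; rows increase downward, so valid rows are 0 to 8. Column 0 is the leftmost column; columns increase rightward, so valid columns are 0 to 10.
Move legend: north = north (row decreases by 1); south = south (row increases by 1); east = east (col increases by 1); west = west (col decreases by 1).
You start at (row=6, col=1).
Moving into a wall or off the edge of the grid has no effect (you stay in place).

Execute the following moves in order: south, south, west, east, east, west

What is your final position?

Answer: Final position: (row=7, col=0)

Derivation:
Start: (row=6, col=1)
  south (south): (row=6, col=1) -> (row=7, col=1)
  south (south): blocked, stay at (row=7, col=1)
  west (west): (row=7, col=1) -> (row=7, col=0)
  east (east): (row=7, col=0) -> (row=7, col=1)
  east (east): blocked, stay at (row=7, col=1)
  west (west): (row=7, col=1) -> (row=7, col=0)
Final: (row=7, col=0)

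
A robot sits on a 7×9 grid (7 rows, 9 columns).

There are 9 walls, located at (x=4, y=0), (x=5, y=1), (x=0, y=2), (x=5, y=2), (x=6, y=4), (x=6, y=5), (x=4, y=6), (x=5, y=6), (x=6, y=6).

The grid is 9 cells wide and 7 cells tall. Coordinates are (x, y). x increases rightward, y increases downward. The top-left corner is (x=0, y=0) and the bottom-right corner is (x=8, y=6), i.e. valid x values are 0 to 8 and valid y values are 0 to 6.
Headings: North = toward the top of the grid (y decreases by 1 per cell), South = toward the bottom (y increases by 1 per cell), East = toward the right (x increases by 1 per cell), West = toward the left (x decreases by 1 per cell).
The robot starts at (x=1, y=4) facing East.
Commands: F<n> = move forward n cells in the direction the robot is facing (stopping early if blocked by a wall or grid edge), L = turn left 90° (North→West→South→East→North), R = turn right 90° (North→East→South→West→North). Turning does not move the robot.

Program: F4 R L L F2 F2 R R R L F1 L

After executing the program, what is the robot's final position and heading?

Start: (x=1, y=4), facing East
  F4: move forward 4, now at (x=5, y=4)
  R: turn right, now facing South
  L: turn left, now facing East
  L: turn left, now facing North
  F2: move forward 1/2 (blocked), now at (x=5, y=3)
  F2: move forward 0/2 (blocked), now at (x=5, y=3)
  R: turn right, now facing East
  R: turn right, now facing South
  R: turn right, now facing West
  L: turn left, now facing South
  F1: move forward 1, now at (x=5, y=4)
  L: turn left, now facing East
Final: (x=5, y=4), facing East

Answer: Final position: (x=5, y=4), facing East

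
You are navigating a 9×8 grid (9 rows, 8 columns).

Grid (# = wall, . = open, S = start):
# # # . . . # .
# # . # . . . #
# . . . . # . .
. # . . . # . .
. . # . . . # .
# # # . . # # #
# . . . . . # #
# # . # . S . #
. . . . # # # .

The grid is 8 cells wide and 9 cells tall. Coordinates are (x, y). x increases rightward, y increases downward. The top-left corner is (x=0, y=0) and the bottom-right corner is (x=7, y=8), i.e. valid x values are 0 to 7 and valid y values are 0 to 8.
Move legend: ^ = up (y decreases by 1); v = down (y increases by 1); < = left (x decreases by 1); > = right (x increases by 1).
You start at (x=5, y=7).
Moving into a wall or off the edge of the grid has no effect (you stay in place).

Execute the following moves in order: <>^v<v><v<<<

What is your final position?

Start: (x=5, y=7)
  < (left): (x=5, y=7) -> (x=4, y=7)
  > (right): (x=4, y=7) -> (x=5, y=7)
  ^ (up): (x=5, y=7) -> (x=5, y=6)
  v (down): (x=5, y=6) -> (x=5, y=7)
  < (left): (x=5, y=7) -> (x=4, y=7)
  v (down): blocked, stay at (x=4, y=7)
  > (right): (x=4, y=7) -> (x=5, y=7)
  < (left): (x=5, y=7) -> (x=4, y=7)
  v (down): blocked, stay at (x=4, y=7)
  [×3]< (left): blocked, stay at (x=4, y=7)
Final: (x=4, y=7)

Answer: Final position: (x=4, y=7)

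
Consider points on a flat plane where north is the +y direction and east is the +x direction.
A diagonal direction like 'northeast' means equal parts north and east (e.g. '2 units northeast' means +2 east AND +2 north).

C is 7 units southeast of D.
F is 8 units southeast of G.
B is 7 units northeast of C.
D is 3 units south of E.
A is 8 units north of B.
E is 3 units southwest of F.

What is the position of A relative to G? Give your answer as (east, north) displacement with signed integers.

Answer: A is at (east=19, north=-6) relative to G.

Derivation:
Place G at the origin (east=0, north=0).
  F is 8 units southeast of G: delta (east=+8, north=-8); F at (east=8, north=-8).
  E is 3 units southwest of F: delta (east=-3, north=-3); E at (east=5, north=-11).
  D is 3 units south of E: delta (east=+0, north=-3); D at (east=5, north=-14).
  C is 7 units southeast of D: delta (east=+7, north=-7); C at (east=12, north=-21).
  B is 7 units northeast of C: delta (east=+7, north=+7); B at (east=19, north=-14).
  A is 8 units north of B: delta (east=+0, north=+8); A at (east=19, north=-6).
Therefore A relative to G: (east=19, north=-6).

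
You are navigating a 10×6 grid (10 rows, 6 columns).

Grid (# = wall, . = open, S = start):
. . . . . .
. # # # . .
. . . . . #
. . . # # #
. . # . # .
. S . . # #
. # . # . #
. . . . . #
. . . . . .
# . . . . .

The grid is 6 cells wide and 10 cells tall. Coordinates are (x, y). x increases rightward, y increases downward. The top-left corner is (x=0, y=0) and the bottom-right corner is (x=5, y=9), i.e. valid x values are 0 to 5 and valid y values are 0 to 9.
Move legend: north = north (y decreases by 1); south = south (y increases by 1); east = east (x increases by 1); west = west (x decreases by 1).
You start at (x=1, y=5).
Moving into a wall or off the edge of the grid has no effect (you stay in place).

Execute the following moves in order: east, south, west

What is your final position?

Answer: Final position: (x=2, y=6)

Derivation:
Start: (x=1, y=5)
  east (east): (x=1, y=5) -> (x=2, y=5)
  south (south): (x=2, y=5) -> (x=2, y=6)
  west (west): blocked, stay at (x=2, y=6)
Final: (x=2, y=6)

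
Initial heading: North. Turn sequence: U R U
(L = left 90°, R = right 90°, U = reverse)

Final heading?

Answer: Final heading: East

Derivation:
Start: North
  U (U-turn (180°)) -> South
  R (right (90° clockwise)) -> West
  U (U-turn (180°)) -> East
Final: East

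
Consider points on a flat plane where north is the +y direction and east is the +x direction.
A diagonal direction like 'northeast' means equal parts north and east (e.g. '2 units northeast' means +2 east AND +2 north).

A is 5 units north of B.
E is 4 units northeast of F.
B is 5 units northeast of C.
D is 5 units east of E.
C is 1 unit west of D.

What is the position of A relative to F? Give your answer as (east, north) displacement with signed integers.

Place F at the origin (east=0, north=0).
  E is 4 units northeast of F: delta (east=+4, north=+4); E at (east=4, north=4).
  D is 5 units east of E: delta (east=+5, north=+0); D at (east=9, north=4).
  C is 1 unit west of D: delta (east=-1, north=+0); C at (east=8, north=4).
  B is 5 units northeast of C: delta (east=+5, north=+5); B at (east=13, north=9).
  A is 5 units north of B: delta (east=+0, north=+5); A at (east=13, north=14).
Therefore A relative to F: (east=13, north=14).

Answer: A is at (east=13, north=14) relative to F.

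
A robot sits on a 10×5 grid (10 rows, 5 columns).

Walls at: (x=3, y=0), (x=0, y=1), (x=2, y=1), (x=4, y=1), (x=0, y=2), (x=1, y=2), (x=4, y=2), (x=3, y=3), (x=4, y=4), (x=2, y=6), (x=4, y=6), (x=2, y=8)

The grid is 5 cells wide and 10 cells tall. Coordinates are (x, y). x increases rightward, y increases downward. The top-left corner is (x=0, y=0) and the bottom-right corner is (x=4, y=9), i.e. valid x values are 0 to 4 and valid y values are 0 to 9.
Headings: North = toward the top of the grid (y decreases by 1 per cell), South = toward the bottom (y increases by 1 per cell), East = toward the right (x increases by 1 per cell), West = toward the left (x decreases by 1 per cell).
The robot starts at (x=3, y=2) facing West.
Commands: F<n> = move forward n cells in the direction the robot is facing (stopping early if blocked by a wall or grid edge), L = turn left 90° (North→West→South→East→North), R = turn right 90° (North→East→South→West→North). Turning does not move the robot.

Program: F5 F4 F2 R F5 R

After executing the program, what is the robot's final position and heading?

Start: (x=3, y=2), facing West
  F5: move forward 1/5 (blocked), now at (x=2, y=2)
  F4: move forward 0/4 (blocked), now at (x=2, y=2)
  F2: move forward 0/2 (blocked), now at (x=2, y=2)
  R: turn right, now facing North
  F5: move forward 0/5 (blocked), now at (x=2, y=2)
  R: turn right, now facing East
Final: (x=2, y=2), facing East

Answer: Final position: (x=2, y=2), facing East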